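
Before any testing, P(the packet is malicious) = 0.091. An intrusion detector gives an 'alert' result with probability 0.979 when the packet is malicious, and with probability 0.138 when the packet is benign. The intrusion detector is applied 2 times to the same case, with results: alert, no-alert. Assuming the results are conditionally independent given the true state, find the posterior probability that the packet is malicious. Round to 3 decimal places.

Posterior P(H) ≈ 0.017

With H the event that the packet is malicious, the joint likelihood of the observed sequence is P(data|H) = 0.979·0.021 = 0.020559 and P(data|¬H) = 0.138·0.862 = 0.11896.
Bayes: P(H|data) = 0.091·0.020559 / (0.091·0.020559 + 0.909·0.11896) = 0.0018709/0.11000 = 0.0170.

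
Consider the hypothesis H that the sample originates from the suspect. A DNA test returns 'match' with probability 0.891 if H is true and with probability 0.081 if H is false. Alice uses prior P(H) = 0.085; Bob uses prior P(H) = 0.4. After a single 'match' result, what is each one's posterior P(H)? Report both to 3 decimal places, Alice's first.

P('+'|H) = 0.891, P('+'|¬H) = 0.081.
Alice: numerator 0.891·0.085 = 0.075735; evidence = 0.075735+0.081·0.915 = 0.14985; posterior = 0.505.
Bob: numerator 0.891·0.4 = 0.35640; evidence = 0.35640+0.081·0.6 = 0.40500; posterior = 0.880.

Alice: 0.505; Bob: 0.880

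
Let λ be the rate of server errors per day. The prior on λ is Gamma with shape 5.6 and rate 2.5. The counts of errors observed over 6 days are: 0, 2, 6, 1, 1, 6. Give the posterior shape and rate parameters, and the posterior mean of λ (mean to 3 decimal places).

Posterior: Gamma(shape=21.6, rate=8.5); mean ≈ 2.541

Total count ∑xᵢ = 16 over n = 6 days.
Gamma is conjugate to the Poisson likelihood: posterior is Gamma(shape = 5.6+16 = 21.6, rate = 2.5+6 = 8.5).
Posterior mean = shape/rate = 21.6/8.5 = 2.541.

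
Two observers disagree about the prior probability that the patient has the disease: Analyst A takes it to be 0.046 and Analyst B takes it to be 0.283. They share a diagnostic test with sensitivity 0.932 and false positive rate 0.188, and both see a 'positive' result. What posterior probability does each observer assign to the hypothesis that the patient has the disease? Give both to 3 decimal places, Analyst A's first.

The likelihood ratio for a 'positive' result is 0.932/0.188 = 4.9574.
Analyst A: prior odds 0.046/0.954 = 0.048218; posterior odds 0.23904; posterior probability 0.193.
Analyst B: prior odds 0.283/0.717 = 0.39470; posterior odds 1.9567; posterior probability 0.662.

Analyst A: 0.193; Analyst B: 0.662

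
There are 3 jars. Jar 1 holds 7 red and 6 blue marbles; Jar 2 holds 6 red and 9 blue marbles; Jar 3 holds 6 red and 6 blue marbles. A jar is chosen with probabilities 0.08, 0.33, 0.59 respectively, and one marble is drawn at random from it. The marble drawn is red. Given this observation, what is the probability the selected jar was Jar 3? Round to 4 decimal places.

P(red|Jar 1) = 0.5385; P(red|Jar 2) = 0.4; P(red|Jar 3) = 0.5.
Prior × likelihood for each source: 0.08·0.5385=0.04308, 0.33·0.4=0.1320, 0.59·0.5=0.2950. Summing gives P(red) = 0.47008.
P(Jar 3 | red) = 0.2950 / 0.47008 = 0.6276.

Posterior probability ≈ 0.6276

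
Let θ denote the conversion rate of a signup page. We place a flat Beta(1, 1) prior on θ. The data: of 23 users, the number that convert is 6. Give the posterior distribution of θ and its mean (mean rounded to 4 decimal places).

Posterior: Beta(7, 18); mean ≈ 0.2800

Observing 6 successes and 17 failures updates Beta(1, 1) by adding the success and failure counts to the two shape parameters: α = 1+6 = 7, β = 1+17 = 18.
Posterior mean = α/(α+β) = 7/25 = 0.2800.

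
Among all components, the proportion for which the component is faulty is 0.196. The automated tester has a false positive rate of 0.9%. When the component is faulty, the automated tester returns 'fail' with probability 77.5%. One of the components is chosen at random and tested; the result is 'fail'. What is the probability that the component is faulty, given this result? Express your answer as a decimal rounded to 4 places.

P(H | E) ≈ 0.9545

Let H be the event that the component is faulty. P(H) = 0.196, so P(¬H) = 0.804. With E the 'fail' result, P(E|H) = 0.775 and P(E|¬H) = 0.009.
P(E) = 0.775·0.196 + 0.009·0.804 = 0.15190 + 0.0072360 = 0.15914.
By Bayes' theorem, P(H|E) = 0.15190 / 0.15914 = 0.9545.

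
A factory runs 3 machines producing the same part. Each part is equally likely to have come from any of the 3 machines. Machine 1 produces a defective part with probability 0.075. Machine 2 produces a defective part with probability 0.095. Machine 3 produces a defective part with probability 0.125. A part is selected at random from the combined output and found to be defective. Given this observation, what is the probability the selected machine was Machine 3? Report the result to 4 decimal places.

Tabulate prior·likelihood by source: [1] prior 0.333333, lik 0.075, product 0.02500; [2] prior 0.333333, lik 0.095, product 0.03167; [3] prior 0.333333, lik 0.125, product 0.04167.
Normalizing constant = 0.098333; the posterior for Machine 3 is its product over the sum, 0.04167/0.098333 = 0.4237.

Posterior probability ≈ 0.4237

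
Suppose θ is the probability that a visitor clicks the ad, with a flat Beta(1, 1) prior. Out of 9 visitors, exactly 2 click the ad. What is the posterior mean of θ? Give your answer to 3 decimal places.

The binomial likelihood is conjugate to the Beta prior: with 2 successes and 7 failures, the posterior is Beta(1+2, 1+7) = Beta(3, 8).
E[θ | data] = 3/(3+8) = 0.273.

Posterior mean ≈ 0.273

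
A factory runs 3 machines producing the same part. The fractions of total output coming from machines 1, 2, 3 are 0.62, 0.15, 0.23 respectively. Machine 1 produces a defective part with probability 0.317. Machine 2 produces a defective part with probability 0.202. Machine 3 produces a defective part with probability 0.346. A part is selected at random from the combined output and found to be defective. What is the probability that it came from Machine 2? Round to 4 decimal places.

Posterior probability ≈ 0.0989

P(defective|M1) = 0.317; P(defective|M2) = 0.202; P(defective|M3) = 0.346.
Prior × likelihood for each source: 0.62·0.317=0.1965, 0.15·0.202=0.03030, 0.23·0.346=0.07958. Summing gives P(defective) = 0.30642.
P(Machine 2 | defective) = 0.03030 / 0.30642 = 0.0989.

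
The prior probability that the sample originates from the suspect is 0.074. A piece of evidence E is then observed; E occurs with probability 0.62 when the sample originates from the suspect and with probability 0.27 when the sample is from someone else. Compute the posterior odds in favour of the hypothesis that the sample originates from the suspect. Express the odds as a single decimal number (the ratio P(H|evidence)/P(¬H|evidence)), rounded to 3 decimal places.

Posterior odds ≈ 0.184

Prior odds = 0.074/(1−0.074) = 0.079914. In log-odds, ln(0.079914) = -2.5268.
Add log likelihood ratio: ln(2.2963) = 0.83130.
Posterior log-odds = -1.6955, so posterior odds = exp(-1.6955) = 0.18351.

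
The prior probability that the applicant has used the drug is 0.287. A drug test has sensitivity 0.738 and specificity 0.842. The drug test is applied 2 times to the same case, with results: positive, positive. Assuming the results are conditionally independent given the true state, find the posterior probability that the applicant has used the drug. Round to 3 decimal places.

Posterior P(H) ≈ 0.898

With H the event that the applicant has used the drug, the joint likelihood of the observed sequence is P(data|H) = 0.738·0.738 = 0.54464 and P(data|¬H) = 0.158·0.158 = 0.024964.
Bayes: P(H|data) = 0.287·0.54464 / (0.287·0.54464 + 0.713·0.024964) = 0.15631/0.17411 = 0.8978.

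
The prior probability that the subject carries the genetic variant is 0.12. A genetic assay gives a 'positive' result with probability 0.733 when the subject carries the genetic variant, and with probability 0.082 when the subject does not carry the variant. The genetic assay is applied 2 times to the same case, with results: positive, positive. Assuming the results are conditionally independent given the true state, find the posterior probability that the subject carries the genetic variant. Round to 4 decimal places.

With H the event that the subject carries the genetic variant, the joint likelihood of the observed sequence is P(data|H) = 0.733·0.733 = 0.53729 and P(data|¬H) = 0.082·0.082 = 0.0067240.
Bayes: P(H|data) = 0.12·0.53729 / (0.12·0.53729 + 0.88·0.0067240) = 0.064475/0.070392 = 0.9159.

Posterior P(H) ≈ 0.9159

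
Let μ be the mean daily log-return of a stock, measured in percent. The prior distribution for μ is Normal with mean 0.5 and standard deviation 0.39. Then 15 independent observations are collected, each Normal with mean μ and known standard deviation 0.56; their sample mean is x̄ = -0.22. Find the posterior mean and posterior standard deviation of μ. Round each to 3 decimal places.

Posterior mean ≈ -0.133; posterior SD ≈ 0.136

With known σ, the Normal prior is conjugate. Weight on the data is w = (n/σ²)/(n/σ² + 1/τ₀²) = 47.8316/(47.8316+6.57462) = 0.87916.
Posterior mean = w·x̄ + (1−w)·μ₀ = 0.87916·-0.22 + 0.12084·0.5 = -0.133. Posterior variance = 1/(47.8316+6.57462) = 0.0183802, so SD = 0.136.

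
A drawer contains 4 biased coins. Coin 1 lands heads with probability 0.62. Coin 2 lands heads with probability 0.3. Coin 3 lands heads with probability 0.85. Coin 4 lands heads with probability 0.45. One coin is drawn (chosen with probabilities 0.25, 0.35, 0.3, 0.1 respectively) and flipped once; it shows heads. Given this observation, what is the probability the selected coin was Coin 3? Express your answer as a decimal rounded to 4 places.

P(heads|C1) = 0.62; P(heads|C2) = 0.3; P(heads|C3) = 0.85; P(heads|C4) = 0.45.
Prior × likelihood for each source: 0.25·0.62=0.1550, 0.35·0.3=0.1050, 0.3·0.85=0.2550, 0.1·0.45=0.04500. Summing gives P(heads) = 0.56000.
P(Coin 3 | heads) = 0.2550 / 0.56000 = 0.4554.

Posterior probability ≈ 0.4554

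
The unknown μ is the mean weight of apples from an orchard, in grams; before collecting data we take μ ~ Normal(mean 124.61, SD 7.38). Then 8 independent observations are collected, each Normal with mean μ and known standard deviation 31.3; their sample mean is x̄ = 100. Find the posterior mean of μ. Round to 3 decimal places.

Prior precision 1/τ₀² = 1/7.38² = 0.0183606; data precision n/σ² = 8/31.3² = 0.00816585.
Posterior precision = 0.0183606 + 0.00816585 = 0.0265265.
Posterior mean = (0.0183606·124.61 + 0.00816585·100) / 0.0265265 = 117.034.

Posterior mean ≈ 117.034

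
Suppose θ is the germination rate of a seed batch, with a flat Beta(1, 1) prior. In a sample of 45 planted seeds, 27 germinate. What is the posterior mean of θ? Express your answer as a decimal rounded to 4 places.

The binomial likelihood is conjugate to the Beta prior: with 27 successes and 18 failures, the posterior is Beta(1+27, 1+18) = Beta(28, 19).
Posterior mean = α/(α+β) = 28/47 = 0.5957.

Posterior mean ≈ 0.5957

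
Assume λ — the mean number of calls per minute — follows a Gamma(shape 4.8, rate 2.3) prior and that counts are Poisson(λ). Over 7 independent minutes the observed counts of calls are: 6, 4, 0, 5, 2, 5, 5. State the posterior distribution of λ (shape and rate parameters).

Posterior: Gamma(shape=31.8, rate=9.3)

The Poisson likelihood adds the total count to the shape and the number of exposure periods to the rate. Here ∑xᵢ = 27 and n = 7, so shape 4.8→31.8 and rate 2.3→9.3.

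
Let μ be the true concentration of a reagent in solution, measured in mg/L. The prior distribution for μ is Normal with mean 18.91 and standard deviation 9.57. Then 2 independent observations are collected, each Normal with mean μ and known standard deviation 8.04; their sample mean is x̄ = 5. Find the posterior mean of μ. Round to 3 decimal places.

With known σ, the Normal prior is conjugate. Weight on the data is w = (n/σ²)/(n/σ² + 1/τ₀²) = 0.0309398/(0.0309398+0.0109188) = 0.73915.
Posterior mean = w·x̄ + (1−w)·μ₀ = 0.73915·5 + 0.26085·18.91 = 8.628.

Posterior mean ≈ 8.628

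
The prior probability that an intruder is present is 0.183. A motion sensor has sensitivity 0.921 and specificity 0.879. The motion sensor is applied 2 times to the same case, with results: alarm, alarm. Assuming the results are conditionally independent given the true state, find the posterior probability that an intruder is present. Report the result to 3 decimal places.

Posterior P(H) ≈ 0.928

With H the event that an intruder is present, the joint likelihood of the observed sequence is P(data|H) = 0.921·0.921 = 0.84824 and P(data|¬H) = 0.121·0.121 = 0.014641.
Bayes: P(H|data) = 0.183·0.84824 / (0.183·0.84824 + 0.817·0.014641) = 0.15523/0.16719 = 0.9285.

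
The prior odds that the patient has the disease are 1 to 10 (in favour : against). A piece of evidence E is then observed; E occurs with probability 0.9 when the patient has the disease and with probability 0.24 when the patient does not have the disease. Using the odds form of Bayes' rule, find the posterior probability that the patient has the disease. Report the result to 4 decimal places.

Prior odds = 1/10 = 0.10000. In log-odds, ln(0.10000) = -2.3026.
Add log likelihood ratio: ln(3.7500) = 1.3218.
Posterior log-odds = -0.98083, so posterior odds = exp(-0.98083) = 0.37500. Converting, P(H|E) = 0.37500/1.3750 = 0.2727.

Posterior probability ≈ 0.2727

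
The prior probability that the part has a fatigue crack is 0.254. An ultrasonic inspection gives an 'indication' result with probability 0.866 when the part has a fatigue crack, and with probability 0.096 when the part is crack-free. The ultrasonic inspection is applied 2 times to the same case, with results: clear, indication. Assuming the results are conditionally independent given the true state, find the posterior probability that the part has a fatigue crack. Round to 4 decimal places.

With H the event that the part has a fatigue crack, the joint likelihood of the observed sequence is P(data|H) = 0.134·0.866 = 0.11604 and P(data|¬H) = 0.904·0.096 = 0.086784.
Bayes: P(H|data) = 0.254·0.11604 / (0.254·0.11604 + 0.746·0.086784) = 0.029475/0.094216 = 0.3128.

Posterior P(H) ≈ 0.3128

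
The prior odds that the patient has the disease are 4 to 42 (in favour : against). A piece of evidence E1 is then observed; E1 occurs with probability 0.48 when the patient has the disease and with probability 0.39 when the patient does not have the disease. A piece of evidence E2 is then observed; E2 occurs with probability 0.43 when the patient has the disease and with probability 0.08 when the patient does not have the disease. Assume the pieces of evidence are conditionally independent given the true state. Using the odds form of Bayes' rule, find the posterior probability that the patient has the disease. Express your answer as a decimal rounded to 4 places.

Posterior probability ≈ 0.3865

Prior odds = 4/42 = 0.095238.
Likelihood ratio for E1 = 0.48/0.39 = 1.2308.
Likelihood ratio for E2 = 0.43/0.08 = 5.3750.
Posterior odds = prior odds × LR₁ × LR₂ = 0.63004.
Posterior probability = odds/(1+odds) = 0.63004/1.6300 = 0.3865.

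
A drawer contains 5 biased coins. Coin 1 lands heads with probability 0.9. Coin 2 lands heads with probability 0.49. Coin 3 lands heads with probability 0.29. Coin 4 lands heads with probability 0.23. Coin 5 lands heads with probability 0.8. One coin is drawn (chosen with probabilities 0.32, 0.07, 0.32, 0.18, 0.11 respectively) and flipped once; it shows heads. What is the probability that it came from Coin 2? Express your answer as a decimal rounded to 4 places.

Posterior probability ≈ 0.0630

P(heads|C1) = 0.9; P(heads|C2) = 0.49; P(heads|C3) = 0.29; P(heads|C4) = 0.23; P(heads|C5) = 0.8.
Prior × likelihood for each source: 0.32·0.9=0.2880, 0.07·0.49=0.03430, 0.32·0.29=0.09280, 0.18·0.23=0.04140, 0.11·0.8=0.08800. Summing gives P(heads) = 0.54450.
P(Coin 2 | heads) = 0.03430 / 0.54450 = 0.0630.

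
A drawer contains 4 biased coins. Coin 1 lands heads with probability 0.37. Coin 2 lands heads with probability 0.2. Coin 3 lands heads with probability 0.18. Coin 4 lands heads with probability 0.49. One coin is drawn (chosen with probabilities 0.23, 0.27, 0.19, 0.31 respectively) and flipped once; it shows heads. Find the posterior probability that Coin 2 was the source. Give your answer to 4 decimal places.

Posterior probability ≈ 0.1661

Tabulate prior·likelihood by source: [1] prior 0.23, lik 0.37, product 0.08510; [2] prior 0.27, lik 0.2, product 0.05400; [3] prior 0.19, lik 0.18, product 0.03420; [4] prior 0.31, lik 0.49, product 0.1519.
Normalizing constant = 0.32520; the posterior for Coin 2 is its product over the sum, 0.05400/0.32520 = 0.1661.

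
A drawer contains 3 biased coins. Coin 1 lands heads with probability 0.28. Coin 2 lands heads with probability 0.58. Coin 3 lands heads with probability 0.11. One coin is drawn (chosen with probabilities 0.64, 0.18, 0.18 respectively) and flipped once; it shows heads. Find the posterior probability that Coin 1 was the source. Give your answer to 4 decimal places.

Posterior probability ≈ 0.5906

P(heads|C1) = 0.28; P(heads|C2) = 0.58; P(heads|C3) = 0.11.
Prior × likelihood for each source: 0.64·0.28=0.1792, 0.18·0.58=0.1044, 0.18·0.11=0.01980. Summing gives P(heads) = 0.30340.
P(Coin 1 | heads) = 0.1792 / 0.30340 = 0.5906.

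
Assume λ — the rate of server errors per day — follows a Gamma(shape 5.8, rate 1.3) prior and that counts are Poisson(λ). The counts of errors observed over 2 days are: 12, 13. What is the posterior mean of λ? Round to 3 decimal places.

Posterior mean ≈ 9.333

The Poisson likelihood adds the total count to the shape and the number of exposure periods to the rate. Here ∑xᵢ = 25 and n = 2, so shape 5.8→30.8 and rate 1.3→3.3.
Posterior mean = shape/rate = 30.8/3.3 = 9.333.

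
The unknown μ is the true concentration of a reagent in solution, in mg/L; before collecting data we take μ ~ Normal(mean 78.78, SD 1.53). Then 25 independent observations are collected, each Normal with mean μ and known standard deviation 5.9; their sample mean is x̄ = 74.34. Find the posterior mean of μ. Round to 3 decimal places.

Posterior mean ≈ 75.996

Prior precision 1/τ₀² = 1/1.53² = 0.427186; data precision n/σ² = 25/5.9² = 0.718184.
Posterior precision = 0.427186 + 0.718184 = 1.14537.
Posterior mean = (0.427186·78.78 + 0.718184·74.34) / 1.14537 = 75.996.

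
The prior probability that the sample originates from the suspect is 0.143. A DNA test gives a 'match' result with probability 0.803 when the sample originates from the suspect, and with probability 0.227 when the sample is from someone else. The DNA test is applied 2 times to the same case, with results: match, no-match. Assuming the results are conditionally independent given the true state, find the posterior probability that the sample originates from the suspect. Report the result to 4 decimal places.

Let H be the event that the sample originates from the suspect; start with P(H) = 0.143. P('match'|H) = 0.803, P('match'|¬H) = 0.227.
Update on result 1 ('match'): P(H) ← 0.803·0.1430 / (0.803·0.1430 + 0.227·0.8570) = 0.11483/0.30937 = 0.3712.
Update on result 2 ('no-match'): P(H) ← 0.197·0.3712 / (0.197·0.3712 + 0.773·0.6288) = 0.073121/0.55920 = 0.1308.

Posterior P(H) ≈ 0.1308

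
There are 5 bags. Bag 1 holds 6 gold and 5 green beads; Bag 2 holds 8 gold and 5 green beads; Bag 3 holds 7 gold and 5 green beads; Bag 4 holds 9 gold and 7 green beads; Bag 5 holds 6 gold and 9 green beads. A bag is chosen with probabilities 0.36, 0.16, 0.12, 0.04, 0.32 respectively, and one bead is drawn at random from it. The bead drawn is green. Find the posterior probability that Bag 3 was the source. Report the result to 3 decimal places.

P(green|Bag 1) = 0.4545; P(green|Bag 2) = 0.3846; P(green|Bag 3) = 0.4167; P(green|Bag 4) = 0.4375; P(green|Bag 5) = 0.6.
Prior × likelihood for each source: 0.36·0.4545=0.1636, 0.16·0.3846=0.06154, 0.12·0.4167=0.05000, 0.04·0.4375=0.01750, 0.32·0.6=0.1920. Summing gives P(green) = 0.48467.
P(Bag 3 | green) = 0.05000 / 0.48467 = 0.103.

Posterior probability ≈ 0.103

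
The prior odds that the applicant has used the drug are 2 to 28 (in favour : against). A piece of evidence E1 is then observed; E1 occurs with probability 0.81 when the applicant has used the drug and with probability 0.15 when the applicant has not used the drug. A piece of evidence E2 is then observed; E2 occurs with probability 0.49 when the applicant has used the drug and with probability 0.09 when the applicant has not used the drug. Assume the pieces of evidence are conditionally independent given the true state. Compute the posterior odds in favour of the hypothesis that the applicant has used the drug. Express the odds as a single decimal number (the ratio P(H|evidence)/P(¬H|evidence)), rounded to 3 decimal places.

Posterior odds ≈ 2.100

Prior odds = 2/28 = 0.071429.
Likelihood ratio for E1 = 0.81/0.15 = 5.4000.
Likelihood ratio for E2 = 0.49/0.09 = 5.4444.
Posterior odds = prior odds × LR₁ × LR₂ = 2.1000.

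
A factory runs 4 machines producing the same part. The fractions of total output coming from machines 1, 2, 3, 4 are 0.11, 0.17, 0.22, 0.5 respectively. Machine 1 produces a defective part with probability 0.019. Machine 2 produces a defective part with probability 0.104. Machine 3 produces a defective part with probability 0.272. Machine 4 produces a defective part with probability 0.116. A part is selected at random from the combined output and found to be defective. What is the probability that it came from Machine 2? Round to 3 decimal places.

Posterior probability ≈ 0.128

P(defective|M1) = 0.019; P(defective|M2) = 0.104; P(defective|M3) = 0.272; P(defective|M4) = 0.116.
Prior × likelihood for each source: 0.11·0.019=0.002090, 0.17·0.104=0.01768, 0.22·0.272=0.05984, 0.5·0.116=0.05800. Summing gives P(defective) = 0.13761.
P(Machine 2 | defective) = 0.01768 / 0.13761 = 0.128.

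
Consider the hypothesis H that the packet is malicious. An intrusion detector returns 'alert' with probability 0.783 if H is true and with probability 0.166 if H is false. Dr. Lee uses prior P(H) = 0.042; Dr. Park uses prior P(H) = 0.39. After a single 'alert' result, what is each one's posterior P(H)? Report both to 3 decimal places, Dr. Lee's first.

Dr. Lee: 0.171; Dr. Park: 0.751

The likelihood ratio for an 'alert' result is 0.783/0.166 = 4.7169.
Dr. Lee: prior odds 0.042/0.958 = 0.043841; posterior odds 0.20679; posterior probability 0.171.
Dr. Park: prior odds 0.39/0.61 = 0.63934; posterior odds 3.0157; posterior probability 0.751.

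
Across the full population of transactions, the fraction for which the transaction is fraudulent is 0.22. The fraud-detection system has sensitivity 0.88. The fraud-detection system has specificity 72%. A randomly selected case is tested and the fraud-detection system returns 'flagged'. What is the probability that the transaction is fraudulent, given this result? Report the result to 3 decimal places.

P(H | E) ≈ 0.470

Let H be the event that the transaction is fraudulent. P(H) = 0.22, so P(¬H) = 0.78. With E the 'flagged' result, P(E|H) = 0.88 and P(E|¬H) = 0.28.
P(E) = 0.88·0.22 + 0.28·0.78 = 0.19360 + 0.21840 = 0.41200.
By Bayes' theorem, P(H|E) = 0.19360 / 0.41200 = 0.470.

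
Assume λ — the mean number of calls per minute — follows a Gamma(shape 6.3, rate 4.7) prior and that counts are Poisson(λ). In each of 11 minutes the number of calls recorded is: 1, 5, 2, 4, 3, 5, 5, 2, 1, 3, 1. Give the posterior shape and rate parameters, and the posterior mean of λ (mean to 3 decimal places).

Total count ∑xᵢ = 32 over n = 11 minutes.
Gamma is conjugate to the Poisson likelihood: posterior is Gamma(shape = 6.3+32 = 38.3, rate = 4.7+11 = 15.7).
E[λ | data] = 38.3/15.7 = 2.439.

Posterior: Gamma(shape=38.3, rate=15.7); mean ≈ 2.439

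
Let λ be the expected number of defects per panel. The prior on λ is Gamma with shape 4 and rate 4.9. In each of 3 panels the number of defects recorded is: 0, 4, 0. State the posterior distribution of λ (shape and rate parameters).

Posterior: Gamma(shape=8, rate=7.9)

Total count ∑xᵢ = 4 over n = 3 panels.
Gamma is conjugate to the Poisson likelihood: posterior is Gamma(shape = 4+4 = 8, rate = 4.9+3 = 7.9).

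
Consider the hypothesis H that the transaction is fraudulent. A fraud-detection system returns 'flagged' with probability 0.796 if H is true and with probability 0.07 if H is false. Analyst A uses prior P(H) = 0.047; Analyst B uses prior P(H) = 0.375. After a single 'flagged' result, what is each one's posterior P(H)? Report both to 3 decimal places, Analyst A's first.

Analyst A: 0.359; Analyst B: 0.872

P('+'|H) = 0.796, P('+'|¬H) = 0.07.
Analyst A: numerator 0.796·0.047 = 0.037412; evidence = 0.037412+0.07·0.953 = 0.10412; posterior = 0.359.
Analyst B: numerator 0.796·0.375 = 0.29850; evidence = 0.29850+0.07·0.625 = 0.34225; posterior = 0.872.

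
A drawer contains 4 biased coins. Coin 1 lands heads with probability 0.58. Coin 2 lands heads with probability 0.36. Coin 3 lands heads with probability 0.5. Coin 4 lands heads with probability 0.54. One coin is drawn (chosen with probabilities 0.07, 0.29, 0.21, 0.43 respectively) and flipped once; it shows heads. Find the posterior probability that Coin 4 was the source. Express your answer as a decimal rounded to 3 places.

Posterior probability ≈ 0.482

Tabulate prior·likelihood by source: [1] prior 0.07, lik 0.58, product 0.04060; [2] prior 0.29, lik 0.36, product 0.1044; [3] prior 0.21, lik 0.5, product 0.1050; [4] prior 0.43, lik 0.54, product 0.2322.
Normalizing constant = 0.48220; the posterior for Coin 4 is its product over the sum, 0.2322/0.48220 = 0.482.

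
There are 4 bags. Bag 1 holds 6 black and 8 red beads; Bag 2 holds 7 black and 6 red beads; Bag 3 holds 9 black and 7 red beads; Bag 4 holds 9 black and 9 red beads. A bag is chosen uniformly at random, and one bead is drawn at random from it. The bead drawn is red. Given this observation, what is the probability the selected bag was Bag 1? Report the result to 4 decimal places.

Posterior probability ≈ 0.2900

P(red|Bag 1) = 0.5714; P(red|Bag 2) = 0.4615; P(red|Bag 3) = 0.4375; P(red|Bag 4) = 0.5.
Prior × likelihood for each source: 0.25·0.5714=0.1429, 0.25·0.4615=0.1154, 0.25·0.4375=0.1094, 0.25·0.5=0.1250. Summing gives P(red) = 0.49262.
P(Bag 1 | red) = 0.1429 / 0.49262 = 0.2900.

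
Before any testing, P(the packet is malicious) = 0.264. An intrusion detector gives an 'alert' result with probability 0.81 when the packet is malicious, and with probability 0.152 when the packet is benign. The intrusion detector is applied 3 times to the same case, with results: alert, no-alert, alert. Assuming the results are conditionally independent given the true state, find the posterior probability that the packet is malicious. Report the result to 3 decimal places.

Let H be the event that the packet is malicious; start with P(H) = 0.264. P('alert'|H) = 0.81, P('alert'|¬H) = 0.152.
Update on result 1 ('alert'): P(H) ← 0.81·0.2640 / (0.81·0.2640 + 0.152·0.7360) = 0.21384/0.32571 = 0.6565.
Update on result 2 ('no-alert'): P(H) ← 0.19·0.6565 / (0.19·0.6565 + 0.848·0.3435) = 0.12474/0.41600 = 0.2999.
Update on result 3 ('alert'): P(H) ← 0.81·0.2999 / (0.81·0.2999 + 0.152·0.7001) = 0.24288/0.34931 = 0.6953.

Posterior P(H) ≈ 0.695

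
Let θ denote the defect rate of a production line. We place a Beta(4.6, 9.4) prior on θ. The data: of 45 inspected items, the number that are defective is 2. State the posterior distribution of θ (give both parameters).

Posterior: Beta(6.6, 52.4)

The binomial likelihood is conjugate to the Beta prior: with 2 successes and 43 failures, the posterior is Beta(4.6+2, 9.4+43) = Beta(6.6, 52.4).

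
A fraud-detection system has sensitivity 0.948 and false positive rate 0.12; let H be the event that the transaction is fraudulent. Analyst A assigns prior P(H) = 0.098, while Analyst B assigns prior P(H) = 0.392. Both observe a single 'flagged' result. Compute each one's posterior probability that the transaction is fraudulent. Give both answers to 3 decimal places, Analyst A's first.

The likelihood ratio for a 'flagged' result is 0.948/0.12 = 7.9000.
Analyst A: prior odds 0.098/0.902 = 0.10865; posterior odds 0.85831; posterior probability 0.462.
Analyst B: prior odds 0.392/0.608 = 0.64474; posterior odds 5.0934; posterior probability 0.836.

Analyst A: 0.462; Analyst B: 0.836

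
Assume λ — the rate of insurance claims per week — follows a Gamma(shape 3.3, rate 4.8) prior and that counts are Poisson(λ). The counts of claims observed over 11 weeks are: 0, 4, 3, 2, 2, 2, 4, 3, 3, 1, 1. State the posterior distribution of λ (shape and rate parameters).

The Poisson likelihood adds the total count to the shape and the number of exposure periods to the rate. Here ∑xᵢ = 25 and n = 11, so shape 3.3→28.3 and rate 4.8→15.8.

Posterior: Gamma(shape=28.3, rate=15.8)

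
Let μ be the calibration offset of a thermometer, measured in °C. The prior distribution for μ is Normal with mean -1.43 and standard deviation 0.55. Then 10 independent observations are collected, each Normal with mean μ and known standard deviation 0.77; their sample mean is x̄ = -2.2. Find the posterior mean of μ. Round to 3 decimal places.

With known σ, the Normal prior is conjugate. Weight on the data is w = (n/σ²)/(n/σ² + 1/τ₀²) = 16.8663/(16.8663+3.30579) = 0.83612.
Posterior mean = w·x̄ + (1−w)·μ₀ = 0.83612·-2.2 + 0.16388·-1.43 = -2.074.

Posterior mean ≈ -2.074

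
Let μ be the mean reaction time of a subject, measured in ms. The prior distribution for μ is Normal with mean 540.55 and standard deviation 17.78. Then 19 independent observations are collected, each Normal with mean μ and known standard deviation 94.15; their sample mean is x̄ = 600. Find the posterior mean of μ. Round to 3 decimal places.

Posterior mean ≈ 564.563

Prior precision 1/τ₀² = 1/17.78² = 0.00316327; data precision n/σ² = 19/94.15² = 0.00214345.
Posterior precision = 0.00316327 + 0.00214345 = 0.00530672.
Posterior mean = (0.00316327·540.55 + 0.00214345·600) / 0.00530672 = 564.563.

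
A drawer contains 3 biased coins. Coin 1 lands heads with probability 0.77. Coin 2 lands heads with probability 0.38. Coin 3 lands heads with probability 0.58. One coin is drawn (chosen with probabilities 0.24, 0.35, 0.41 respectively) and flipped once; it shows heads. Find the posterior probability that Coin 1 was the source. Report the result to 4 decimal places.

P(heads|C1) = 0.77; P(heads|C2) = 0.38; P(heads|C3) = 0.58.
Prior × likelihood for each source: 0.24·0.77=0.1848, 0.35·0.38=0.1330, 0.41·0.58=0.2378. Summing gives P(heads) = 0.55560.
P(Coin 1 | heads) = 0.1848 / 0.55560 = 0.3326.

Posterior probability ≈ 0.3326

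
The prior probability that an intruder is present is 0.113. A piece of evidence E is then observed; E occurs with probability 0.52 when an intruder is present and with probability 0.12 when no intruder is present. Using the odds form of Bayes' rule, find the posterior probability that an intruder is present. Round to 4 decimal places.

Prior odds = 0.113/(1−0.113) = 0.12740. In log-odds, ln(0.12740) = -2.0605.
Add log likelihood ratio: ln(4.3333) = 1.4663.
Posterior log-odds = -0.59412, so posterior odds = exp(-0.59412) = 0.55205. Converting, P(H|E) = 0.55205/1.5520 = 0.3557.

Posterior probability ≈ 0.3557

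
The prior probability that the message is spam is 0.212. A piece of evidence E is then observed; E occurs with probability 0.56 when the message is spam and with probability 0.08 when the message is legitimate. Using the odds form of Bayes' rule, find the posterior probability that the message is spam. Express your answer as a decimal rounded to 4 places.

Posterior probability ≈ 0.6532

Prior odds = 0.212/(1−0.212) = 0.26904. In log-odds, ln(0.26904) = -1.3129.
Add log likelihood ratio: ln(7.0000) = 1.9459.
Posterior log-odds = 0.63300, so posterior odds = exp(0.63300) = 1.8832. Converting, P(H|E) = 1.8832/2.8832 = 0.6532.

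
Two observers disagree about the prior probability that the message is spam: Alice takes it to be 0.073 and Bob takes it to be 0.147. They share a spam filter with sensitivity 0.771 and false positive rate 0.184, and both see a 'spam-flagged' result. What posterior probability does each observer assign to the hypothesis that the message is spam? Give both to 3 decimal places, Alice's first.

Alice: 0.248; Bob: 0.419

P('+'|H) = 0.771, P('+'|¬H) = 0.184.
Alice: numerator 0.771·0.073 = 0.056283; evidence = 0.056283+0.184·0.927 = 0.22685; posterior = 0.248.
Bob: numerator 0.771·0.147 = 0.11334; evidence = 0.11334+0.184·0.853 = 0.27029; posterior = 0.419.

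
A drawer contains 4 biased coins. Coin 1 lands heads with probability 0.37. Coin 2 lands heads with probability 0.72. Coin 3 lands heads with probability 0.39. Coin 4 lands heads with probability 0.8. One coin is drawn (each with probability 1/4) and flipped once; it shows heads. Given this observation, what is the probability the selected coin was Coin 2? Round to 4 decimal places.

Posterior probability ≈ 0.3158

P(heads|C1) = 0.37; P(heads|C2) = 0.72; P(heads|C3) = 0.39; P(heads|C4) = 0.8.
Prior × likelihood for each source: 0.25·0.37=0.09250, 0.25·0.72=0.1800, 0.25·0.39=0.09750, 0.25·0.8=0.2000. Summing gives P(heads) = 0.57000.
P(Coin 2 | heads) = 0.1800 / 0.57000 = 0.3158.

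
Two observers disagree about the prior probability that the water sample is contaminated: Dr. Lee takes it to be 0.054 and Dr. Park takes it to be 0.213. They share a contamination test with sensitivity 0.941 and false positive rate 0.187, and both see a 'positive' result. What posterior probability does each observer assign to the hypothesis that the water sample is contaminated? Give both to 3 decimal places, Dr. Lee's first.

Dr. Lee: 0.223; Dr. Park: 0.577

The likelihood ratio for a 'positive' result is 0.941/0.187 = 5.0321.
Dr. Lee: prior odds 0.054/0.946 = 0.057082; posterior odds 0.28724; posterior probability 0.223.
Dr. Park: prior odds 0.213/0.787 = 0.27065; posterior odds 1.3619; posterior probability 0.577.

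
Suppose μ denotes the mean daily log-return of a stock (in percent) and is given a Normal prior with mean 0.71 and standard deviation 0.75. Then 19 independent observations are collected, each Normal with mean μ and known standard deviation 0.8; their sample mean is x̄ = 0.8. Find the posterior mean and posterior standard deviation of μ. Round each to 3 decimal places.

Posterior mean ≈ 0.795; posterior SD ≈ 0.178

With known σ, the Normal prior is conjugate. Weight on the data is w = (n/σ²)/(n/σ² + 1/τ₀²) = 29.6875/(29.6875+1.77778) = 0.94350.
Posterior mean = w·x̄ + (1−w)·μ₀ = 0.94350·0.8 + 0.056500·0.71 = 0.795. Posterior variance = 1/(29.6875+1.77778) = 0.0317811, so SD = 0.178.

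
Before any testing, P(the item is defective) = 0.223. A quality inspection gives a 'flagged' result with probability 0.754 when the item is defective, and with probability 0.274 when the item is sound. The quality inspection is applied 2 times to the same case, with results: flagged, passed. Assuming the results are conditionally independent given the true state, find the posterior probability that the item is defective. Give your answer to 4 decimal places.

Posterior P(H) ≈ 0.2111

With H the event that the item is defective, the joint likelihood of the observed sequence is P(data|H) = 0.754·0.246 = 0.18548 and P(data|¬H) = 0.274·0.726 = 0.19892.
Bayes: P(H|data) = 0.223·0.18548 / (0.223·0.18548 + 0.777·0.19892) = 0.041363/0.19593 = 0.2111.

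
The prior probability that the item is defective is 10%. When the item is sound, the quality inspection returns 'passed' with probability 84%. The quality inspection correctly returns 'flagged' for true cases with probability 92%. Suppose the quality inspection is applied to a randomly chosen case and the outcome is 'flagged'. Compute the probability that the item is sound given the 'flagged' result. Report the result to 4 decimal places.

Let H be the event that the item is defective. P(H) = 0.1, so P(¬H) = 0.9. With E the 'flagged' result, P(E|H) = 0.92 and P(E|¬H) = 0.16.
P(E) = 0.92·0.1 + 0.16·0.9 = 0.092000 + 0.14400 = 0.23600.
By Bayes' theorem, P(H|E) = 0.092000 / 0.23600 = 0.3898. Hence P(¬H|E) = 1 − 0.3898 = 0.6102.

P(¬H | E) ≈ 0.6102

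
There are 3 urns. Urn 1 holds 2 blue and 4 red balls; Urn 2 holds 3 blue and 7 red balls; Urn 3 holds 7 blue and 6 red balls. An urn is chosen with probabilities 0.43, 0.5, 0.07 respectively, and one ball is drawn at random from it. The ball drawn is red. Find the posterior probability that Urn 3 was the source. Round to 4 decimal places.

Tabulate prior·likelihood by source: [1] prior 0.43, lik 0.6667, product 0.2867; [2] prior 0.5, lik 0.7, product 0.3500; [3] prior 0.07, lik 0.4615, product 0.03231.
Normalizing constant = 0.66897; the posterior for Urn 3 is its product over the sum, 0.03231/0.66897 = 0.0483.

Posterior probability ≈ 0.0483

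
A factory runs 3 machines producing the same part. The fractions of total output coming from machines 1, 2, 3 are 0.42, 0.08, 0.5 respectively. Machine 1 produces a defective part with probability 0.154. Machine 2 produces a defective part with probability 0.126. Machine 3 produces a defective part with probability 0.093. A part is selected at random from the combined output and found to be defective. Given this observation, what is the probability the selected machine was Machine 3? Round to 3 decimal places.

P(defective|M1) = 0.154; P(defective|M2) = 0.126; P(defective|M3) = 0.093.
Prior × likelihood for each source: 0.42·0.154=0.06468, 0.08·0.126=0.01008, 0.5·0.093=0.04650. Summing gives P(defective) = 0.12126.
P(Machine 3 | defective) = 0.04650 / 0.12126 = 0.383.

Posterior probability ≈ 0.383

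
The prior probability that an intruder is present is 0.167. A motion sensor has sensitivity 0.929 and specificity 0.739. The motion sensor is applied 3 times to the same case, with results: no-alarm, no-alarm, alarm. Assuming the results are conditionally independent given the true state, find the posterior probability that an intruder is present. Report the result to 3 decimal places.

Posterior P(H) ≈ 0.007

With H the event that an intruder is present, the joint likelihood of the observed sequence is P(data|H) = 0.071·0.071·0.929 = 0.0046831 and P(data|¬H) = 0.739·0.739·0.261 = 0.14254.
Bayes: P(H|data) = 0.167·0.0046831 / (0.167·0.0046831 + 0.833·0.14254) = 0.00078208/0.11952 = 0.0065.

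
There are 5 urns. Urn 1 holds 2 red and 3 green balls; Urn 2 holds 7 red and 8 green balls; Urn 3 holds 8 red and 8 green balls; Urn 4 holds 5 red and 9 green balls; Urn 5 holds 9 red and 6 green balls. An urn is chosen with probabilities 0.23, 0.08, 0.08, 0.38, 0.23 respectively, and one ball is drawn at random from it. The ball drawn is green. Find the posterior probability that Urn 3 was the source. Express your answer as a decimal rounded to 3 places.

Tabulate prior·likelihood by source: [1] prior 0.23, lik 0.6, product 0.1380; [2] prior 0.08, lik 0.5333, product 0.04267; [3] prior 0.08, lik 0.5, product 0.04000; [4] prior 0.38, lik 0.6429, product 0.2443; [5] prior 0.23, lik 0.4, product 0.09200.
Normalizing constant = 0.55695; the posterior for Urn 3 is its product over the sum, 0.04000/0.55695 = 0.072.

Posterior probability ≈ 0.072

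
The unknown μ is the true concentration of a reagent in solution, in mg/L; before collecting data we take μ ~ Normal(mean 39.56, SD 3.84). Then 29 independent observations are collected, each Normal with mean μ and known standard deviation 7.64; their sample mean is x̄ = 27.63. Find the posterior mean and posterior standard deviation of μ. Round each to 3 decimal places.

Prior precision 1/τ₀² = 1/3.84² = 0.0678168; data precision n/σ² = 29/7.64² = 0.496834.
Posterior precision = 0.0678168 + 0.496834 = 0.564651, giving posterior SD = 1/√0.564651 = 1.331.
Posterior mean = (0.0678168·39.56 + 0.496834·27.63) / 0.564651 = 29.063.

Posterior mean ≈ 29.063; posterior SD ≈ 1.331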